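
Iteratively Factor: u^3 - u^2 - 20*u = (u + 4)*(u^2 - 5*u) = u*(u + 4)*(u - 5)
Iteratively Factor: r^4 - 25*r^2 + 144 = (r + 3)*(r^3 - 3*r^2 - 16*r + 48) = (r - 3)*(r + 3)*(r^2 - 16) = (r - 3)*(r + 3)*(r + 4)*(r - 4)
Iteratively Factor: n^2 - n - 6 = (n - 3)*(n + 2)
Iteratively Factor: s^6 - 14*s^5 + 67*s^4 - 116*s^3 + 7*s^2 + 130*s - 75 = (s - 5)*(s^5 - 9*s^4 + 22*s^3 - 6*s^2 - 23*s + 15) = (s - 5)*(s - 1)*(s^4 - 8*s^3 + 14*s^2 + 8*s - 15) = (s - 5)*(s - 1)*(s + 1)*(s^3 - 9*s^2 + 23*s - 15) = (s - 5)*(s - 1)^2*(s + 1)*(s^2 - 8*s + 15) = (s - 5)*(s - 3)*(s - 1)^2*(s + 1)*(s - 5)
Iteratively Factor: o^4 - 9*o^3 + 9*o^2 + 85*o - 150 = (o + 3)*(o^3 - 12*o^2 + 45*o - 50) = (o - 2)*(o + 3)*(o^2 - 10*o + 25) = (o - 5)*(o - 2)*(o + 3)*(o - 5)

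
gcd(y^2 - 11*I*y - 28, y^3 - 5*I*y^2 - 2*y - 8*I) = y - 4*I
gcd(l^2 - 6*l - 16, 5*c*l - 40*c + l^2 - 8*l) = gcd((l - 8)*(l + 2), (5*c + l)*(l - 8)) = l - 8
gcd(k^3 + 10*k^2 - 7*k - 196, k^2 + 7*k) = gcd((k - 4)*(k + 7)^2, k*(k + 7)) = k + 7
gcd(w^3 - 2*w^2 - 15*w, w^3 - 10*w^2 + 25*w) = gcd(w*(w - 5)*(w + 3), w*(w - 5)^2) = w^2 - 5*w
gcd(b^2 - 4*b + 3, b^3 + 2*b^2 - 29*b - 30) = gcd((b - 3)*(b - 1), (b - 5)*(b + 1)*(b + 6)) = 1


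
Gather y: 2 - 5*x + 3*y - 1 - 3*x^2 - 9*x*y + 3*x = -3*x^2 - 2*x + y*(3 - 9*x) + 1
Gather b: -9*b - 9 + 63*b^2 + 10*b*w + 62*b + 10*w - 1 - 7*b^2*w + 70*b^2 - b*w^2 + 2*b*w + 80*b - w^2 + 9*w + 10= b^2*(133 - 7*w) + b*(-w^2 + 12*w + 133) - w^2 + 19*w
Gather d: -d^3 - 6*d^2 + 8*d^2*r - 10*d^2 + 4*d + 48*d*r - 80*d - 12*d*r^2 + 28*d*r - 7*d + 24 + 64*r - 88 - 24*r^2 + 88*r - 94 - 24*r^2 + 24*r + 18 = -d^3 + d^2*(8*r - 16) + d*(-12*r^2 + 76*r - 83) - 48*r^2 + 176*r - 140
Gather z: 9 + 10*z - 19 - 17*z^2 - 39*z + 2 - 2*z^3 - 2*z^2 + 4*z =-2*z^3 - 19*z^2 - 25*z - 8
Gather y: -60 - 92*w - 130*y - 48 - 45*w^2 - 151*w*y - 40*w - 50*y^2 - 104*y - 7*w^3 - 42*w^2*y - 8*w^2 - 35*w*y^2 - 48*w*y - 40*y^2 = -7*w^3 - 53*w^2 - 132*w + y^2*(-35*w - 90) + y*(-42*w^2 - 199*w - 234) - 108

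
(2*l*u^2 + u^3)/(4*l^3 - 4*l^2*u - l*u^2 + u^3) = u^2/(2*l^2 - 3*l*u + u^2)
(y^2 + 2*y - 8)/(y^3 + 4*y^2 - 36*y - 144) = (y - 2)/(y^2 - 36)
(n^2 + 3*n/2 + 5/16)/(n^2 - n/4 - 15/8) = (4*n + 1)/(2*(2*n - 3))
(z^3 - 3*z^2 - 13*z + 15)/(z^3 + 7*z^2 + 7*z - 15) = (z - 5)/(z + 5)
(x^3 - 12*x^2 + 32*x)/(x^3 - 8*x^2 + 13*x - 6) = x*(x^2 - 12*x + 32)/(x^3 - 8*x^2 + 13*x - 6)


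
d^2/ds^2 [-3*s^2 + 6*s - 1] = -6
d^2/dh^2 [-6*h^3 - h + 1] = -36*h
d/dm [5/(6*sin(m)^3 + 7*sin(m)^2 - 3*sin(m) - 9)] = 5*(-18*sin(m)^2 - 14*sin(m) + 3)*cos(m)/(6*sin(m)^3 + 7*sin(m)^2 - 3*sin(m) - 9)^2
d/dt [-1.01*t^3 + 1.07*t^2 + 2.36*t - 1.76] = -3.03*t^2 + 2.14*t + 2.36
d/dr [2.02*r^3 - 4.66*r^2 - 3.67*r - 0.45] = 6.06*r^2 - 9.32*r - 3.67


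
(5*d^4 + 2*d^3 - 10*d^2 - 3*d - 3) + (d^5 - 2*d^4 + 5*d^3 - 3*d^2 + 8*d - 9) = d^5 + 3*d^4 + 7*d^3 - 13*d^2 + 5*d - 12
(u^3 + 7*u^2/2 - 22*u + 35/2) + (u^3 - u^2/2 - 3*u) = 2*u^3 + 3*u^2 - 25*u + 35/2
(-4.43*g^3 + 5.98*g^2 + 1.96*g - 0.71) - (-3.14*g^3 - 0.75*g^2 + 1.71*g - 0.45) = -1.29*g^3 + 6.73*g^2 + 0.25*g - 0.26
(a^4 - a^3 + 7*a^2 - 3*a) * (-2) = -2*a^4 + 2*a^3 - 14*a^2 + 6*a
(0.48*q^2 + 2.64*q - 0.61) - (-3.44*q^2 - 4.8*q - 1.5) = 3.92*q^2 + 7.44*q + 0.89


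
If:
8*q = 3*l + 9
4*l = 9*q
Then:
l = 81/5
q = 36/5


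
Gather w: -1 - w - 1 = -w - 2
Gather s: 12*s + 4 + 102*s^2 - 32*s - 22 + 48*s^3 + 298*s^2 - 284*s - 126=48*s^3 + 400*s^2 - 304*s - 144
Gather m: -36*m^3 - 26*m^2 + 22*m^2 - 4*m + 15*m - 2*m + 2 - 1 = -36*m^3 - 4*m^2 + 9*m + 1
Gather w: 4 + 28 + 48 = 80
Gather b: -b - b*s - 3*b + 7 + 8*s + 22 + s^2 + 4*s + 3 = b*(-s - 4) + s^2 + 12*s + 32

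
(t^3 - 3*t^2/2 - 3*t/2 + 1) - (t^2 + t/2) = t^3 - 5*t^2/2 - 2*t + 1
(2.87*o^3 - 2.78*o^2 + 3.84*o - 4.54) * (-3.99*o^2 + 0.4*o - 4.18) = -11.4513*o^5 + 12.2402*o^4 - 28.4302*o^3 + 31.271*o^2 - 17.8672*o + 18.9772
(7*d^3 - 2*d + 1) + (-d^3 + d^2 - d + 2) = 6*d^3 + d^2 - 3*d + 3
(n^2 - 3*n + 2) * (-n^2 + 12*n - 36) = -n^4 + 15*n^3 - 74*n^2 + 132*n - 72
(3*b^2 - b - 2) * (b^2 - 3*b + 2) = 3*b^4 - 10*b^3 + 7*b^2 + 4*b - 4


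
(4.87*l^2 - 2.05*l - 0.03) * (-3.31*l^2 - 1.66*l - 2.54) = -16.1197*l^4 - 1.2987*l^3 - 8.8675*l^2 + 5.2568*l + 0.0762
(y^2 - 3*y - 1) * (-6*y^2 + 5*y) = -6*y^4 + 23*y^3 - 9*y^2 - 5*y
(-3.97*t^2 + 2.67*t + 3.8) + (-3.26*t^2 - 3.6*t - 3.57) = -7.23*t^2 - 0.93*t + 0.23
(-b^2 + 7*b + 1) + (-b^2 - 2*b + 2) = -2*b^2 + 5*b + 3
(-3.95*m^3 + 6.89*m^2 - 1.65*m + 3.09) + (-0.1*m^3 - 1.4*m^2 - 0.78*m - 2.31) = -4.05*m^3 + 5.49*m^2 - 2.43*m + 0.78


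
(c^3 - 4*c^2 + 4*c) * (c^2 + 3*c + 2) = c^5 - c^4 - 6*c^3 + 4*c^2 + 8*c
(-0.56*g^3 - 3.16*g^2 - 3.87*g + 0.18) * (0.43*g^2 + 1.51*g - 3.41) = -0.2408*g^5 - 2.2044*g^4 - 4.5261*g^3 + 5.0093*g^2 + 13.4685*g - 0.6138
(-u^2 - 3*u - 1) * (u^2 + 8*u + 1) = -u^4 - 11*u^3 - 26*u^2 - 11*u - 1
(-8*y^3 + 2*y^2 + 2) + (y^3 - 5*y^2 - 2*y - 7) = -7*y^3 - 3*y^2 - 2*y - 5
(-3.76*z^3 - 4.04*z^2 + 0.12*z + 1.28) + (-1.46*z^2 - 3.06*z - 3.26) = -3.76*z^3 - 5.5*z^2 - 2.94*z - 1.98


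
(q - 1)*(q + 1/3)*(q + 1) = q^3 + q^2/3 - q - 1/3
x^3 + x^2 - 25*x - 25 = (x - 5)*(x + 1)*(x + 5)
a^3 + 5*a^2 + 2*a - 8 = (a - 1)*(a + 2)*(a + 4)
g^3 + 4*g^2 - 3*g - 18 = (g - 2)*(g + 3)^2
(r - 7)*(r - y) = r^2 - r*y - 7*r + 7*y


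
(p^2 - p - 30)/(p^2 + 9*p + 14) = (p^2 - p - 30)/(p^2 + 9*p + 14)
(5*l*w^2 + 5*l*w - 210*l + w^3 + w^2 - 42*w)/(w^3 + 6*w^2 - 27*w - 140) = (5*l*w - 30*l + w^2 - 6*w)/(w^2 - w - 20)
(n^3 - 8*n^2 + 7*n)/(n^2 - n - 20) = n*(-n^2 + 8*n - 7)/(-n^2 + n + 20)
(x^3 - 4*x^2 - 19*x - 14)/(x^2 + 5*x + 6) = (x^2 - 6*x - 7)/(x + 3)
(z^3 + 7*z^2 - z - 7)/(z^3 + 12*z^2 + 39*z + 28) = (z - 1)/(z + 4)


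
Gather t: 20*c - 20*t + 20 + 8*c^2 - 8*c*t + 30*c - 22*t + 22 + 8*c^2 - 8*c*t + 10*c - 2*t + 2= 16*c^2 + 60*c + t*(-16*c - 44) + 44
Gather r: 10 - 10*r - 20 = -10*r - 10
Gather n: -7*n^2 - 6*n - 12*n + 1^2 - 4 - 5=-7*n^2 - 18*n - 8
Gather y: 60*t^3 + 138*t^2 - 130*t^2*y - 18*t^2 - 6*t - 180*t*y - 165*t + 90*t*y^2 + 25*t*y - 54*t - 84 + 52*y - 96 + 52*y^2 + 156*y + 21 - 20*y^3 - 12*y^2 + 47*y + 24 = 60*t^3 + 120*t^2 - 225*t - 20*y^3 + y^2*(90*t + 40) + y*(-130*t^2 - 155*t + 255) - 135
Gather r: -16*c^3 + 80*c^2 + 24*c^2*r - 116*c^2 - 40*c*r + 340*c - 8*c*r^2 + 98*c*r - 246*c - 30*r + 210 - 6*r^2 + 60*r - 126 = -16*c^3 - 36*c^2 + 94*c + r^2*(-8*c - 6) + r*(24*c^2 + 58*c + 30) + 84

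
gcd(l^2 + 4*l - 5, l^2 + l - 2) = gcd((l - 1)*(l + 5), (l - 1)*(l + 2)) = l - 1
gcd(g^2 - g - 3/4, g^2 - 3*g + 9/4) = g - 3/2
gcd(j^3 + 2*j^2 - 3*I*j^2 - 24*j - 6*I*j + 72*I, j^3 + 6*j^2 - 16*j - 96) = j^2 + 2*j - 24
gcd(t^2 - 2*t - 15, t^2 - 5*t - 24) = t + 3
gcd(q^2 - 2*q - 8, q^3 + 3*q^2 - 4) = q + 2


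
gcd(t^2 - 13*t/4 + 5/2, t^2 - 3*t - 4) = 1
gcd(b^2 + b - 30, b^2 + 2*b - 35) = b - 5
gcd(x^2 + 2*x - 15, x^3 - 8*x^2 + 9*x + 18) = x - 3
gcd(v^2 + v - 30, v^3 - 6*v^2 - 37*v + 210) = v^2 + v - 30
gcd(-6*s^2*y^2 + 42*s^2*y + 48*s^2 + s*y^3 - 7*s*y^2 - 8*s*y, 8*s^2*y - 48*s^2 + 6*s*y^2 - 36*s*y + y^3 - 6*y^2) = 1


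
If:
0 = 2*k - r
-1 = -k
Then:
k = 1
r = 2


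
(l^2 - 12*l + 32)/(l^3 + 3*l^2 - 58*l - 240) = (l - 4)/(l^2 + 11*l + 30)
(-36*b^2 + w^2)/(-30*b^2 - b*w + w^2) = (6*b + w)/(5*b + w)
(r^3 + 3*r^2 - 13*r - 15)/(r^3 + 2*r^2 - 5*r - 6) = (r^2 + 2*r - 15)/(r^2 + r - 6)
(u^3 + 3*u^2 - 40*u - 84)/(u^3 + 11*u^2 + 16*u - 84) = (u^2 - 4*u - 12)/(u^2 + 4*u - 12)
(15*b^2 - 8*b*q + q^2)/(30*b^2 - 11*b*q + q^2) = (-3*b + q)/(-6*b + q)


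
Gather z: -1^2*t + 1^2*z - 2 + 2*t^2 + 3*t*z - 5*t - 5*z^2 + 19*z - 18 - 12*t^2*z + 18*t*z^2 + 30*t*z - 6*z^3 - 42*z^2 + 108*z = 2*t^2 - 6*t - 6*z^3 + z^2*(18*t - 47) + z*(-12*t^2 + 33*t + 128) - 20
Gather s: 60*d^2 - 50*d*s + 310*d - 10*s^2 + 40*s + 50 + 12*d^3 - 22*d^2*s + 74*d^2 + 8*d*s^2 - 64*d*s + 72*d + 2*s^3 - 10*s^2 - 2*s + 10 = 12*d^3 + 134*d^2 + 382*d + 2*s^3 + s^2*(8*d - 20) + s*(-22*d^2 - 114*d + 38) + 60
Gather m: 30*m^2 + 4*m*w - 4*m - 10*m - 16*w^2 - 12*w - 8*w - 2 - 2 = 30*m^2 + m*(4*w - 14) - 16*w^2 - 20*w - 4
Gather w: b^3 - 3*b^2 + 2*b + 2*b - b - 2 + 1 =b^3 - 3*b^2 + 3*b - 1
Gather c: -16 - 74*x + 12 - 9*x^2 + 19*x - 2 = -9*x^2 - 55*x - 6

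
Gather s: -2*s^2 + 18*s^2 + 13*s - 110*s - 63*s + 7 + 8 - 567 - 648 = 16*s^2 - 160*s - 1200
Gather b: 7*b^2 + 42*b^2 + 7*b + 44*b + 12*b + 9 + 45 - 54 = 49*b^2 + 63*b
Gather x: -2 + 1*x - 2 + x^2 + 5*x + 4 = x^2 + 6*x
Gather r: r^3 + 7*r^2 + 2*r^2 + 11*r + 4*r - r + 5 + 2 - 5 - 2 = r^3 + 9*r^2 + 14*r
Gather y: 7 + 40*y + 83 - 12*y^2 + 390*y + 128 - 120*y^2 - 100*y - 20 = -132*y^2 + 330*y + 198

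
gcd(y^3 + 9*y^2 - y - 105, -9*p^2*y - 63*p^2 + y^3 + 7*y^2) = y + 7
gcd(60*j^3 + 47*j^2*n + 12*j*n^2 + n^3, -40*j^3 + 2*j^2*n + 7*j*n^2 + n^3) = 20*j^2 + 9*j*n + n^2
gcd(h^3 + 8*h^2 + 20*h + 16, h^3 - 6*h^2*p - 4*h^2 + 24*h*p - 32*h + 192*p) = h + 4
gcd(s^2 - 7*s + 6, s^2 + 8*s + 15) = 1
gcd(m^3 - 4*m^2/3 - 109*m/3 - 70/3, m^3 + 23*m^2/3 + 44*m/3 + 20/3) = m^2 + 17*m/3 + 10/3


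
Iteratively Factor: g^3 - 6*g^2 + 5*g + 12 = (g + 1)*(g^2 - 7*g + 12) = (g - 4)*(g + 1)*(g - 3)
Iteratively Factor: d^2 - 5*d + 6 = (d - 2)*(d - 3)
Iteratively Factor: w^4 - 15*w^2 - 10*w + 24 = (w - 1)*(w^3 + w^2 - 14*w - 24) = (w - 1)*(w + 3)*(w^2 - 2*w - 8) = (w - 1)*(w + 2)*(w + 3)*(w - 4)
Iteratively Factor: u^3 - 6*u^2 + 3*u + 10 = (u - 2)*(u^2 - 4*u - 5) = (u - 5)*(u - 2)*(u + 1)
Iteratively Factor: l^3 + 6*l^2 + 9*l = (l)*(l^2 + 6*l + 9) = l*(l + 3)*(l + 3)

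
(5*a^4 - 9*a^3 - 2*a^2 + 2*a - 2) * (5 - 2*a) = -10*a^5 + 43*a^4 - 41*a^3 - 14*a^2 + 14*a - 10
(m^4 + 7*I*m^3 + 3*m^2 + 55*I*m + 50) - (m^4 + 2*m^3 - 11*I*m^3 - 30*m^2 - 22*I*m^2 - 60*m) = -2*m^3 + 18*I*m^3 + 33*m^2 + 22*I*m^2 + 60*m + 55*I*m + 50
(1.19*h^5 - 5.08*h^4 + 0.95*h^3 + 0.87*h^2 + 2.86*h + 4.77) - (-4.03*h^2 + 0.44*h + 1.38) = 1.19*h^5 - 5.08*h^4 + 0.95*h^3 + 4.9*h^2 + 2.42*h + 3.39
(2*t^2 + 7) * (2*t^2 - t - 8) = 4*t^4 - 2*t^3 - 2*t^2 - 7*t - 56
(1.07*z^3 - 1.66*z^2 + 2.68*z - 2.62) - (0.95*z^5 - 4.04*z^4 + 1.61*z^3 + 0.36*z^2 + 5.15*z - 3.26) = -0.95*z^5 + 4.04*z^4 - 0.54*z^3 - 2.02*z^2 - 2.47*z + 0.64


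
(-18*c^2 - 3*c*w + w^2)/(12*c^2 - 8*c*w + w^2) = (3*c + w)/(-2*c + w)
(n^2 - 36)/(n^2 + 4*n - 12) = (n - 6)/(n - 2)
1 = 1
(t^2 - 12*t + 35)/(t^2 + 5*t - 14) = (t^2 - 12*t + 35)/(t^2 + 5*t - 14)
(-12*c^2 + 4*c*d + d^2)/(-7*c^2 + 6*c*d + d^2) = (-12*c^2 + 4*c*d + d^2)/(-7*c^2 + 6*c*d + d^2)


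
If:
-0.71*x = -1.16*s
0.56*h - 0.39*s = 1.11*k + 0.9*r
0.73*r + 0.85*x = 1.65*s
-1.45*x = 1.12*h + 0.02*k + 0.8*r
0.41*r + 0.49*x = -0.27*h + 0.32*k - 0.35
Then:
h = 0.91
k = 0.71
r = -0.14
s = -0.39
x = -0.64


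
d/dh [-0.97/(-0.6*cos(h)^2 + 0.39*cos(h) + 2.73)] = (1.164*cos(h) - 0.3783)*sin(h)/(-0.6*cos(h)^2 + 0.39*cos(h) + 2.73)^2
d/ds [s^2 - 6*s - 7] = 2*s - 6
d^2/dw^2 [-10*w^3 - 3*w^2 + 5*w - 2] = -60*w - 6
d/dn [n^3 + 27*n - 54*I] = 3*n^2 + 27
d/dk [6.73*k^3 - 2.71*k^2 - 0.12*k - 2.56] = 20.19*k^2 - 5.42*k - 0.12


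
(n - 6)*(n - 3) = n^2 - 9*n + 18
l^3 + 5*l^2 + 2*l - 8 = (l - 1)*(l + 2)*(l + 4)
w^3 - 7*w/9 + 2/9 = (w - 2/3)*(w - 1/3)*(w + 1)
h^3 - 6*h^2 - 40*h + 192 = (h - 8)*(h - 4)*(h + 6)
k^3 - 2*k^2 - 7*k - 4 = (k - 4)*(k + 1)^2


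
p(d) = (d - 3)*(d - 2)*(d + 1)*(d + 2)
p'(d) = (d - 3)*(d - 2)*(d + 1) + (d - 3)*(d - 2)*(d + 2) + (d - 3)*(d + 1)*(d + 2) + (d - 2)*(d + 1)*(d + 2)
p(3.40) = 13.31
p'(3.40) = 48.26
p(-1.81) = -2.82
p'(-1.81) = -10.04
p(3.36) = 11.44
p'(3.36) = 44.95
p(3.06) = 1.31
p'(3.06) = 23.59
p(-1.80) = -2.92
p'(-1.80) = -9.57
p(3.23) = 6.26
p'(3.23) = 34.98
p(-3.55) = 143.68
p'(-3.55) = -196.87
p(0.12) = 12.86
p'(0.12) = 6.24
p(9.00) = 4620.00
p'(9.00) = 2312.00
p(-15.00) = 55692.00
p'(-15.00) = -14632.00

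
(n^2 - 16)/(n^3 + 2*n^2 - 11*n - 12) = (n - 4)/(n^2 - 2*n - 3)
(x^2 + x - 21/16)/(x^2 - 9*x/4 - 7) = (x - 3/4)/(x - 4)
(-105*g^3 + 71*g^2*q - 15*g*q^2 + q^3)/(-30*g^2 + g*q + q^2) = (21*g^2 - 10*g*q + q^2)/(6*g + q)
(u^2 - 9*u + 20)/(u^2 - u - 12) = (u - 5)/(u + 3)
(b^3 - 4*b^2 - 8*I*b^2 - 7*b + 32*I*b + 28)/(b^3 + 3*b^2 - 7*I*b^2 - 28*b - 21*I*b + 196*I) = (b - I)/(b + 7)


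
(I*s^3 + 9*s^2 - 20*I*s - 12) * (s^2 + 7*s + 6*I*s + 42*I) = I*s^5 + 3*s^4 + 7*I*s^4 + 21*s^3 + 34*I*s^3 + 108*s^2 + 238*I*s^2 + 756*s - 72*I*s - 504*I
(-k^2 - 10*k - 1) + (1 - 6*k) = -k^2 - 16*k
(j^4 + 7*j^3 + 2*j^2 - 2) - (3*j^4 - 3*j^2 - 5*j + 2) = -2*j^4 + 7*j^3 + 5*j^2 + 5*j - 4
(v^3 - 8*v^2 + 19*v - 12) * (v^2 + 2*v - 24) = v^5 - 6*v^4 - 21*v^3 + 218*v^2 - 480*v + 288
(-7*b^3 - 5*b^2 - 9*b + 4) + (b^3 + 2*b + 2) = -6*b^3 - 5*b^2 - 7*b + 6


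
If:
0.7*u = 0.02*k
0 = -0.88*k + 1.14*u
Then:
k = 0.00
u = 0.00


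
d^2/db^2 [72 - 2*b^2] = -4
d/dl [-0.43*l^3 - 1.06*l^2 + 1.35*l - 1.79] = -1.29*l^2 - 2.12*l + 1.35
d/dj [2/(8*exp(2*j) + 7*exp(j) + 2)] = (-32*exp(j) - 14)*exp(j)/(8*exp(2*j) + 7*exp(j) + 2)^2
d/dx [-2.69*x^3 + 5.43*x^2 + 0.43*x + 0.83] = -8.07*x^2 + 10.86*x + 0.43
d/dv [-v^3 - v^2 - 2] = v*(-3*v - 2)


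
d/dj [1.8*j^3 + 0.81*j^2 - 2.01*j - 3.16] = 5.4*j^2 + 1.62*j - 2.01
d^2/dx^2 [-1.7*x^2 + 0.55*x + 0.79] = -3.40000000000000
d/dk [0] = 0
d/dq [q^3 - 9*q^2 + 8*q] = 3*q^2 - 18*q + 8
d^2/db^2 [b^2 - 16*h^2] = 2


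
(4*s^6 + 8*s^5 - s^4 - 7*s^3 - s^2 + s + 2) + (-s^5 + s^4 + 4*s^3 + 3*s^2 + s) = 4*s^6 + 7*s^5 - 3*s^3 + 2*s^2 + 2*s + 2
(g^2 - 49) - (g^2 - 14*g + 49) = 14*g - 98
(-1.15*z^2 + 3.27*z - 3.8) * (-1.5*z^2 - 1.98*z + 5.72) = 1.725*z^4 - 2.628*z^3 - 7.3526*z^2 + 26.2284*z - 21.736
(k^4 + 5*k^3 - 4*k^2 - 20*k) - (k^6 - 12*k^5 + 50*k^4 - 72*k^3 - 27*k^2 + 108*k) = -k^6 + 12*k^5 - 49*k^4 + 77*k^3 + 23*k^2 - 128*k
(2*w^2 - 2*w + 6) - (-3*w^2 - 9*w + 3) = 5*w^2 + 7*w + 3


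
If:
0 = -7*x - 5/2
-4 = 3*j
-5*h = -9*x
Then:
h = -9/14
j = -4/3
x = -5/14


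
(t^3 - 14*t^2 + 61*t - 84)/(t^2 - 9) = (t^2 - 11*t + 28)/(t + 3)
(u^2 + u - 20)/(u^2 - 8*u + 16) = (u + 5)/(u - 4)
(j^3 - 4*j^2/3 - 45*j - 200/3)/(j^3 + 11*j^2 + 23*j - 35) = (3*j^2 - 19*j - 40)/(3*(j^2 + 6*j - 7))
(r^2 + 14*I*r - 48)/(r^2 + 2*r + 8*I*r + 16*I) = (r + 6*I)/(r + 2)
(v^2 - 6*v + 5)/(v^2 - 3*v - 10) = (v - 1)/(v + 2)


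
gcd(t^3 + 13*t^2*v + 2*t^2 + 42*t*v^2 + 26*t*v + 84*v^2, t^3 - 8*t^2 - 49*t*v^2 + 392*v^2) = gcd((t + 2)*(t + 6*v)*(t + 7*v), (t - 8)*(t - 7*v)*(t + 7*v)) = t + 7*v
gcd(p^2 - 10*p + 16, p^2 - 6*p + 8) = p - 2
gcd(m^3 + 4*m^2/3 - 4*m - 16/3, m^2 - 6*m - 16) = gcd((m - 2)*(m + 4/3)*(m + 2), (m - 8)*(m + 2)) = m + 2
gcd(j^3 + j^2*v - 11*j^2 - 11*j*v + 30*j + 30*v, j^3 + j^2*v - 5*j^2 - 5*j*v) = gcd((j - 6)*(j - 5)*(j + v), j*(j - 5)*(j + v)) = j^2 + j*v - 5*j - 5*v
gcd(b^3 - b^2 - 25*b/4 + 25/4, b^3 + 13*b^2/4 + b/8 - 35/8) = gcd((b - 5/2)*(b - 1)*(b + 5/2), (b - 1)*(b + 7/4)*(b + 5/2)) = b^2 + 3*b/2 - 5/2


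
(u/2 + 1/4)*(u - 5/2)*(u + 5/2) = u^3/2 + u^2/4 - 25*u/8 - 25/16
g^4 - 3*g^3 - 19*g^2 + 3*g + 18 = (g - 6)*(g - 1)*(g + 1)*(g + 3)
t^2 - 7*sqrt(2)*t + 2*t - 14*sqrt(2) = (t + 2)*(t - 7*sqrt(2))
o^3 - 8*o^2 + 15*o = o*(o - 5)*(o - 3)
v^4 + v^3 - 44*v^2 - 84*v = v*(v - 7)*(v + 2)*(v + 6)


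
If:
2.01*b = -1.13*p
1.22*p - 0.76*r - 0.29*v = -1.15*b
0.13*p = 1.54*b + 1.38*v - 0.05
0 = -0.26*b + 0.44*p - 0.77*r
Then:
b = 0.03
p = -0.05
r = -0.04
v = 0.00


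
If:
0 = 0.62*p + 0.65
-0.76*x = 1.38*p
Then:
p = -1.05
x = 1.90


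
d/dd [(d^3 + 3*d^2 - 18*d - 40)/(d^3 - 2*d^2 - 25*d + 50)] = (-5*d^2 + 36*d - 76)/(d^4 - 14*d^3 + 69*d^2 - 140*d + 100)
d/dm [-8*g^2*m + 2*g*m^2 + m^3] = -8*g^2 + 4*g*m + 3*m^2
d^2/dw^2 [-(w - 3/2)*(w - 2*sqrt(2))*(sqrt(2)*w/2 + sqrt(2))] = -3*sqrt(2)*w - sqrt(2)/2 + 4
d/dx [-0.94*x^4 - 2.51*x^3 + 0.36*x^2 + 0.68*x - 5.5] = -3.76*x^3 - 7.53*x^2 + 0.72*x + 0.68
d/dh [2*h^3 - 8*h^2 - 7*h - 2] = 6*h^2 - 16*h - 7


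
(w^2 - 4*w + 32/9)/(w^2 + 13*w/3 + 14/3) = (9*w^2 - 36*w + 32)/(3*(3*w^2 + 13*w + 14))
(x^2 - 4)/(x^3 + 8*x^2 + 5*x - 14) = (x - 2)/(x^2 + 6*x - 7)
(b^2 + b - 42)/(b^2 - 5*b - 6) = (b + 7)/(b + 1)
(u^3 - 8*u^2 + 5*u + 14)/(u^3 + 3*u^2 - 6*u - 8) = (u - 7)/(u + 4)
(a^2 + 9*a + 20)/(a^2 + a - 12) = (a + 5)/(a - 3)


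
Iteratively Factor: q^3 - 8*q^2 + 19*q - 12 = (q - 1)*(q^2 - 7*q + 12) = (q - 4)*(q - 1)*(q - 3)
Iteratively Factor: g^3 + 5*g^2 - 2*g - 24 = (g + 3)*(g^2 + 2*g - 8) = (g + 3)*(g + 4)*(g - 2)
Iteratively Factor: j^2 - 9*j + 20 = (j - 5)*(j - 4)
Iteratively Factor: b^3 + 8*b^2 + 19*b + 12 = (b + 3)*(b^2 + 5*b + 4) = (b + 1)*(b + 3)*(b + 4)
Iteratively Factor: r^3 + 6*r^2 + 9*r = (r)*(r^2 + 6*r + 9) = r*(r + 3)*(r + 3)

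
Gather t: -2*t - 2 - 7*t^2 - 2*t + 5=-7*t^2 - 4*t + 3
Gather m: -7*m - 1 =-7*m - 1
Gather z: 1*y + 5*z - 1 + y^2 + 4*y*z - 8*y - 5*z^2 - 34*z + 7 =y^2 - 7*y - 5*z^2 + z*(4*y - 29) + 6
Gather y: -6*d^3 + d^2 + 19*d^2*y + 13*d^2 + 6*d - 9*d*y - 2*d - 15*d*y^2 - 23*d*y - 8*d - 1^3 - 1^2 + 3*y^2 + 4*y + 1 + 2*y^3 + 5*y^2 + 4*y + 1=-6*d^3 + 14*d^2 - 4*d + 2*y^3 + y^2*(8 - 15*d) + y*(19*d^2 - 32*d + 8)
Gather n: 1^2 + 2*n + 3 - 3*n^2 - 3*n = -3*n^2 - n + 4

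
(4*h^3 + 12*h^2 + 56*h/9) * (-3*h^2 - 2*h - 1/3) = -12*h^5 - 44*h^4 - 44*h^3 - 148*h^2/9 - 56*h/27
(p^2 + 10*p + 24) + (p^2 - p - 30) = 2*p^2 + 9*p - 6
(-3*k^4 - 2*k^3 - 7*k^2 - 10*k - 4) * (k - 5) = -3*k^5 + 13*k^4 + 3*k^3 + 25*k^2 + 46*k + 20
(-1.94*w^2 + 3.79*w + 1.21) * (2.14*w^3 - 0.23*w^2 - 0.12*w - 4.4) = -4.1516*w^5 + 8.5568*w^4 + 1.9505*w^3 + 7.8029*w^2 - 16.8212*w - 5.324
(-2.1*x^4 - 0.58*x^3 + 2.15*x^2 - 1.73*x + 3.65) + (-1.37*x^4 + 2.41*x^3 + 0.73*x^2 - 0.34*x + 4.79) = -3.47*x^4 + 1.83*x^3 + 2.88*x^2 - 2.07*x + 8.44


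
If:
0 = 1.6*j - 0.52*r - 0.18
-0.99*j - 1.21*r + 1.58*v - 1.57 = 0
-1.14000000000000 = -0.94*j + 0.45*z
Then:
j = 0.478723404255319*z + 1.21276595744681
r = 1.47299509001637*z + 3.38543371522095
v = 1.42801280324846*z + 4.34621081853778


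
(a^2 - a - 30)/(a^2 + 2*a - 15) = (a - 6)/(a - 3)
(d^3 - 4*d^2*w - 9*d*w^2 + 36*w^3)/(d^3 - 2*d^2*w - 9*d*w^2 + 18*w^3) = (-d + 4*w)/(-d + 2*w)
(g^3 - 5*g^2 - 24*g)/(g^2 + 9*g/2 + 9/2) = 2*g*(g - 8)/(2*g + 3)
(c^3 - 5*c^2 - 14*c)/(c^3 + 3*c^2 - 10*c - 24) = c*(c - 7)/(c^2 + c - 12)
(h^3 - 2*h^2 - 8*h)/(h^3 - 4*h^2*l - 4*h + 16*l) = h*(h - 4)/(h^2 - 4*h*l - 2*h + 8*l)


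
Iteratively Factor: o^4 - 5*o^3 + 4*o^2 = (o - 1)*(o^3 - 4*o^2) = (o - 4)*(o - 1)*(o^2) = o*(o - 4)*(o - 1)*(o)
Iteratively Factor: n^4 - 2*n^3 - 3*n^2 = (n)*(n^3 - 2*n^2 - 3*n) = n^2*(n^2 - 2*n - 3) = n^2*(n - 3)*(n + 1)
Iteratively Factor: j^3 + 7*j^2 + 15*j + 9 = (j + 1)*(j^2 + 6*j + 9) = (j + 1)*(j + 3)*(j + 3)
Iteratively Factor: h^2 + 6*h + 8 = (h + 4)*(h + 2)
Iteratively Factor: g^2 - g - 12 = (g - 4)*(g + 3)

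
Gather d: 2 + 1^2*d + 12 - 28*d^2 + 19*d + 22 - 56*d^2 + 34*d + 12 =-84*d^2 + 54*d + 48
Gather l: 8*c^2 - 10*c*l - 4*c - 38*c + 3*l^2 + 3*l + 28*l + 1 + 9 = 8*c^2 - 42*c + 3*l^2 + l*(31 - 10*c) + 10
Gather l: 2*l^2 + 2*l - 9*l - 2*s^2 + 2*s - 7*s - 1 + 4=2*l^2 - 7*l - 2*s^2 - 5*s + 3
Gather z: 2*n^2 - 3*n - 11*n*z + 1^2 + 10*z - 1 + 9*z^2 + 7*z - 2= 2*n^2 - 3*n + 9*z^2 + z*(17 - 11*n) - 2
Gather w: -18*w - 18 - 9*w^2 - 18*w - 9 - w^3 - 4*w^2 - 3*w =-w^3 - 13*w^2 - 39*w - 27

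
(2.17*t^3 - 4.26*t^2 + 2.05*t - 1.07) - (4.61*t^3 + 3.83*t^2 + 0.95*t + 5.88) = -2.44*t^3 - 8.09*t^2 + 1.1*t - 6.95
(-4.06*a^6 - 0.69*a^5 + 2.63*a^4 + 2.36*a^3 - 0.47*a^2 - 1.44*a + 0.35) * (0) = 0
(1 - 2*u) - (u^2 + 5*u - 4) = -u^2 - 7*u + 5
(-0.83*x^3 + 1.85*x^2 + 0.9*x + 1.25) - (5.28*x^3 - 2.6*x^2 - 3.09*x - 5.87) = -6.11*x^3 + 4.45*x^2 + 3.99*x + 7.12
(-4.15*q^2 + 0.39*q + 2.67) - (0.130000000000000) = -4.15*q^2 + 0.39*q + 2.54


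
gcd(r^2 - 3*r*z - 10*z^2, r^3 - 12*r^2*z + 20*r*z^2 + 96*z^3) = r + 2*z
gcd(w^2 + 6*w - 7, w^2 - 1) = w - 1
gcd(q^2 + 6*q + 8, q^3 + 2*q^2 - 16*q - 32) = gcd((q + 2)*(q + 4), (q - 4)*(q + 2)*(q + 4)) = q^2 + 6*q + 8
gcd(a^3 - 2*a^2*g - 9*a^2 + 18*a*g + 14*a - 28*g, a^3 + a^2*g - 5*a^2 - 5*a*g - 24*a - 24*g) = 1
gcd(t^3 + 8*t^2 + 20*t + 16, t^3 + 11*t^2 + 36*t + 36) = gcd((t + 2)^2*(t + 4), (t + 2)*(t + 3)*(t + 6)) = t + 2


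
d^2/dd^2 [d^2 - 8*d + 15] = 2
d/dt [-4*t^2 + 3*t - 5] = 3 - 8*t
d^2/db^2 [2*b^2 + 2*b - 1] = 4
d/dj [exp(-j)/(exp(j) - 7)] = (7 - 2*exp(j))*exp(-j)/(exp(2*j) - 14*exp(j) + 49)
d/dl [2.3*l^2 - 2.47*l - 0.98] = 4.6*l - 2.47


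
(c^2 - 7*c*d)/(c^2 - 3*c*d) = (c - 7*d)/(c - 3*d)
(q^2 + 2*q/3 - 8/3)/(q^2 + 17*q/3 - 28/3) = (q + 2)/(q + 7)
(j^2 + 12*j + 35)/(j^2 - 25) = (j + 7)/(j - 5)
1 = 1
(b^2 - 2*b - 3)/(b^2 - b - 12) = (-b^2 + 2*b + 3)/(-b^2 + b + 12)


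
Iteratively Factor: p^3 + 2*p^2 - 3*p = (p - 1)*(p^2 + 3*p) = p*(p - 1)*(p + 3)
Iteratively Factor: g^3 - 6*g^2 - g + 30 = (g + 2)*(g^2 - 8*g + 15) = (g - 5)*(g + 2)*(g - 3)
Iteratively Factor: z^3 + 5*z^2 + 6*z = (z)*(z^2 + 5*z + 6) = z*(z + 3)*(z + 2)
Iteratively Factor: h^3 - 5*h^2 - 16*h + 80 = (h - 5)*(h^2 - 16) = (h - 5)*(h + 4)*(h - 4)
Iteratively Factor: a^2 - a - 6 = (a - 3)*(a + 2)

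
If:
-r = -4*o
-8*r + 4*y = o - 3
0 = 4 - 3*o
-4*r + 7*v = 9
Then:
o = 4/3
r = 16/3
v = 13/3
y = 41/4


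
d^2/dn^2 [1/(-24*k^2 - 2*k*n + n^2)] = 2*(-24*k^2 - 2*k*n + n^2 - 4*(k - n)^2)/(24*k^2 + 2*k*n - n^2)^3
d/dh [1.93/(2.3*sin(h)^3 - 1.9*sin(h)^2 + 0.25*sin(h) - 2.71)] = (-13.317*sin(h)^2 + 7.334*sin(h) - 0.4825)*cos(h)/(2.3*sin(h)^3 - 1.9*sin(h)^2 + 0.25*sin(h) - 2.71)^2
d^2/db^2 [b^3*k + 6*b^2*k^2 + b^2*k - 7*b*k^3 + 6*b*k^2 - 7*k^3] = 2*k*(3*b + 6*k + 1)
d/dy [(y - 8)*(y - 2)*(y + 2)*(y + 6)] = 4*y^3 - 6*y^2 - 104*y + 8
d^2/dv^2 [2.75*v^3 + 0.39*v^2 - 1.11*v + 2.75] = 16.5*v + 0.78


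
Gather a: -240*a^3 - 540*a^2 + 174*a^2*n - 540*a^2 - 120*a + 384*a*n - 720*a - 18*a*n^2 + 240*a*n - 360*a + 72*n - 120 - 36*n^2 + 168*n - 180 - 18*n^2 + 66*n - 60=-240*a^3 + a^2*(174*n - 1080) + a*(-18*n^2 + 624*n - 1200) - 54*n^2 + 306*n - 360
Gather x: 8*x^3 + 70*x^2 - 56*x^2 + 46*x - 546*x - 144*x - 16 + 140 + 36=8*x^3 + 14*x^2 - 644*x + 160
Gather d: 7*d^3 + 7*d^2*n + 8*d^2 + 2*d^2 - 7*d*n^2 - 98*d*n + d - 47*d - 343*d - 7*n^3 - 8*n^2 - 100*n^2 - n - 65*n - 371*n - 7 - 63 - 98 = 7*d^3 + d^2*(7*n + 10) + d*(-7*n^2 - 98*n - 389) - 7*n^3 - 108*n^2 - 437*n - 168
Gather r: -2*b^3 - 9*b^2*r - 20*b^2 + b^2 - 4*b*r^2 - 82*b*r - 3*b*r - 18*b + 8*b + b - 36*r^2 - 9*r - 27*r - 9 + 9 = -2*b^3 - 19*b^2 - 9*b + r^2*(-4*b - 36) + r*(-9*b^2 - 85*b - 36)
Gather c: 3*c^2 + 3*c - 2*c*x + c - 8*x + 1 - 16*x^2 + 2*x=3*c^2 + c*(4 - 2*x) - 16*x^2 - 6*x + 1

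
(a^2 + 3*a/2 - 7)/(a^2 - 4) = (a + 7/2)/(a + 2)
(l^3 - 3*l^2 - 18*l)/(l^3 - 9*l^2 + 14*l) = (l^2 - 3*l - 18)/(l^2 - 9*l + 14)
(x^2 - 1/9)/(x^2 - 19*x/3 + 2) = (x + 1/3)/(x - 6)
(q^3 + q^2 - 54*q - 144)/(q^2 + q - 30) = (q^2 - 5*q - 24)/(q - 5)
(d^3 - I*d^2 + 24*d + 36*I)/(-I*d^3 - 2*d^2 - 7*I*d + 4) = (-d^3 + I*d^2 - 24*d - 36*I)/(I*d^3 + 2*d^2 + 7*I*d - 4)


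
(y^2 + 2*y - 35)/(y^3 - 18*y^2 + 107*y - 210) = (y + 7)/(y^2 - 13*y + 42)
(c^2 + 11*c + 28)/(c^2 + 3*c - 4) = (c + 7)/(c - 1)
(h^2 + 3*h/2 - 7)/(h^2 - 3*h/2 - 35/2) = (h - 2)/(h - 5)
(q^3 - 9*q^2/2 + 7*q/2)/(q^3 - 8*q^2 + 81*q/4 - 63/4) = 2*q*(q - 1)/(2*q^2 - 9*q + 9)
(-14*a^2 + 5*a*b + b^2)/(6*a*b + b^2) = (-14*a^2 + 5*a*b + b^2)/(b*(6*a + b))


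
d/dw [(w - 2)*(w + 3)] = 2*w + 1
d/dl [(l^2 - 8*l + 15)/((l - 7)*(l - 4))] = (-3*l^2 + 26*l - 59)/(l^4 - 22*l^3 + 177*l^2 - 616*l + 784)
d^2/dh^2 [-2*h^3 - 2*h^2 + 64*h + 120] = -12*h - 4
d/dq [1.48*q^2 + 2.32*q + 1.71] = 2.96*q + 2.32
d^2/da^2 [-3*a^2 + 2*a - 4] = -6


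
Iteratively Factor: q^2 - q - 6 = (q - 3)*(q + 2)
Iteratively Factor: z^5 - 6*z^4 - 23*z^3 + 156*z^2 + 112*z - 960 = (z - 4)*(z^4 - 2*z^3 - 31*z^2 + 32*z + 240) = (z - 4)^2*(z^3 + 2*z^2 - 23*z - 60) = (z - 5)*(z - 4)^2*(z^2 + 7*z + 12) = (z - 5)*(z - 4)^2*(z + 3)*(z + 4)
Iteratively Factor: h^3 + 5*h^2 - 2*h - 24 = (h + 4)*(h^2 + h - 6) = (h - 2)*(h + 4)*(h + 3)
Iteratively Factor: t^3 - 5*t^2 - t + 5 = (t - 5)*(t^2 - 1) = (t - 5)*(t + 1)*(t - 1)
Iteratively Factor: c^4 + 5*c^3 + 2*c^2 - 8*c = (c + 2)*(c^3 + 3*c^2 - 4*c) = (c - 1)*(c + 2)*(c^2 + 4*c) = (c - 1)*(c + 2)*(c + 4)*(c)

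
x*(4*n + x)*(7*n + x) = 28*n^2*x + 11*n*x^2 + x^3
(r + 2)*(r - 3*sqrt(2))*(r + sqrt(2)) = r^3 - 2*sqrt(2)*r^2 + 2*r^2 - 6*r - 4*sqrt(2)*r - 12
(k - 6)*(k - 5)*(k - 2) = k^3 - 13*k^2 + 52*k - 60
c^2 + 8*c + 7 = (c + 1)*(c + 7)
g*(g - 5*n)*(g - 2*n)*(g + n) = g^4 - 6*g^3*n + 3*g^2*n^2 + 10*g*n^3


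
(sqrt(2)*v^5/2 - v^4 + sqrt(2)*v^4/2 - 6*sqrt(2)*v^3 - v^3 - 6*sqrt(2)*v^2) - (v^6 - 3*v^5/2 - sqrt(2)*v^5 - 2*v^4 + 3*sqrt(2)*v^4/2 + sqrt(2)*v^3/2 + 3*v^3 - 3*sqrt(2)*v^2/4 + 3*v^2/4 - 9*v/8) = -v^6 + 3*v^5/2 + 3*sqrt(2)*v^5/2 - sqrt(2)*v^4 + v^4 - 13*sqrt(2)*v^3/2 - 4*v^3 - 21*sqrt(2)*v^2/4 - 3*v^2/4 + 9*v/8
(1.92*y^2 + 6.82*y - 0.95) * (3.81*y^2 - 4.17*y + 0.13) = 7.3152*y^4 + 17.9778*y^3 - 31.8093*y^2 + 4.8481*y - 0.1235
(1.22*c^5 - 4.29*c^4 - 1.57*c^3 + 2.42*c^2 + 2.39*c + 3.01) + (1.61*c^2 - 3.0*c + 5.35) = 1.22*c^5 - 4.29*c^4 - 1.57*c^3 + 4.03*c^2 - 0.61*c + 8.36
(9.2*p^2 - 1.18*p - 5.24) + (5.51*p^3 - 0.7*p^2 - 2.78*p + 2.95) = 5.51*p^3 + 8.5*p^2 - 3.96*p - 2.29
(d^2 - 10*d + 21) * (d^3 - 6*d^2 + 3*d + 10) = d^5 - 16*d^4 + 84*d^3 - 146*d^2 - 37*d + 210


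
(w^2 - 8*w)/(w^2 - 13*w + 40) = w/(w - 5)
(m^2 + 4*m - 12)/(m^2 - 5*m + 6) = (m + 6)/(m - 3)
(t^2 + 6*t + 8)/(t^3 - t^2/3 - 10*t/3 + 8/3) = 3*(t + 4)/(3*t^2 - 7*t + 4)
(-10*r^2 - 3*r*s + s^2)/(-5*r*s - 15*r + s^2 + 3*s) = (2*r + s)/(s + 3)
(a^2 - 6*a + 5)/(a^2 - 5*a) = (a - 1)/a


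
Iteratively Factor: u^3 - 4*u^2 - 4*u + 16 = (u - 2)*(u^2 - 2*u - 8) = (u - 4)*(u - 2)*(u + 2)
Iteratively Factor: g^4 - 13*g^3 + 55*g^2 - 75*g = (g - 5)*(g^3 - 8*g^2 + 15*g) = g*(g - 5)*(g^2 - 8*g + 15) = g*(g - 5)*(g - 3)*(g - 5)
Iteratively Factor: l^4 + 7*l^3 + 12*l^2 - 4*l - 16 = (l + 4)*(l^3 + 3*l^2 - 4) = (l - 1)*(l + 4)*(l^2 + 4*l + 4) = (l - 1)*(l + 2)*(l + 4)*(l + 2)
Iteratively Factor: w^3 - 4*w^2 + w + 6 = (w + 1)*(w^2 - 5*w + 6) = (w - 3)*(w + 1)*(w - 2)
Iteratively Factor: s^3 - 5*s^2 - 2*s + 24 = (s - 4)*(s^2 - s - 6) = (s - 4)*(s + 2)*(s - 3)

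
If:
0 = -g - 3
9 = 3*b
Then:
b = 3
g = -3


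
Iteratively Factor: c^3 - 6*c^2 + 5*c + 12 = (c - 4)*(c^2 - 2*c - 3) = (c - 4)*(c + 1)*(c - 3)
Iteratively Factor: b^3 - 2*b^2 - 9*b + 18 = (b - 3)*(b^2 + b - 6) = (b - 3)*(b - 2)*(b + 3)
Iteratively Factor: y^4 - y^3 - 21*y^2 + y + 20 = (y - 1)*(y^3 - 21*y - 20) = (y - 5)*(y - 1)*(y^2 + 5*y + 4) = (y - 5)*(y - 1)*(y + 4)*(y + 1)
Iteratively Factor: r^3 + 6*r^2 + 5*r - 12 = (r - 1)*(r^2 + 7*r + 12) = (r - 1)*(r + 3)*(r + 4)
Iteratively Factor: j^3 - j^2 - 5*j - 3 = (j + 1)*(j^2 - 2*j - 3) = (j + 1)^2*(j - 3)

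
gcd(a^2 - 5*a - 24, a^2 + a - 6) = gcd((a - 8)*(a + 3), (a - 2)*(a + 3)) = a + 3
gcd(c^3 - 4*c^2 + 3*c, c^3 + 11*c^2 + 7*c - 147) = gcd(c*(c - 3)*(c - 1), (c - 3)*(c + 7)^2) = c - 3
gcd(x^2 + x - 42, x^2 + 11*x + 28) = x + 7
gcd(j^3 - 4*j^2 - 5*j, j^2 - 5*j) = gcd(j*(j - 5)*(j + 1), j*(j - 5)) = j^2 - 5*j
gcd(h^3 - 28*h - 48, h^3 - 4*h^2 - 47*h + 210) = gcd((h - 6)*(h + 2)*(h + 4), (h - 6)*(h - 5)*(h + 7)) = h - 6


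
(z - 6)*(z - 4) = z^2 - 10*z + 24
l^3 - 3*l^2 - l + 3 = (l - 3)*(l - 1)*(l + 1)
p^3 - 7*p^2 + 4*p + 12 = (p - 6)*(p - 2)*(p + 1)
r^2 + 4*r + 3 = (r + 1)*(r + 3)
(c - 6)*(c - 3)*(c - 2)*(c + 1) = c^4 - 10*c^3 + 25*c^2 - 36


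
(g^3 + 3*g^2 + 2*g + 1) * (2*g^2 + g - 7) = 2*g^5 + 7*g^4 - 17*g^2 - 13*g - 7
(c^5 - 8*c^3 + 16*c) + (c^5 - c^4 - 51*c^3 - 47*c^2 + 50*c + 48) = 2*c^5 - c^4 - 59*c^3 - 47*c^2 + 66*c + 48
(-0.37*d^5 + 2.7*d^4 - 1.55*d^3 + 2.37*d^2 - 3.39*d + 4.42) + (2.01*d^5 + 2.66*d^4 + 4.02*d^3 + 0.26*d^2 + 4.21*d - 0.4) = 1.64*d^5 + 5.36*d^4 + 2.47*d^3 + 2.63*d^2 + 0.82*d + 4.02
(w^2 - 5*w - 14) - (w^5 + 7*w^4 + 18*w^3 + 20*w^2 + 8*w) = -w^5 - 7*w^4 - 18*w^3 - 19*w^2 - 13*w - 14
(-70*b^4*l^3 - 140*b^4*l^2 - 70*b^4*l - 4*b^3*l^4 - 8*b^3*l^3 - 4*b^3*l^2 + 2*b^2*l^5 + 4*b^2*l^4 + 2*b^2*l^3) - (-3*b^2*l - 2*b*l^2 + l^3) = -70*b^4*l^3 - 140*b^4*l^2 - 70*b^4*l - 4*b^3*l^4 - 8*b^3*l^3 - 4*b^3*l^2 + 2*b^2*l^5 + 4*b^2*l^4 + 2*b^2*l^3 + 3*b^2*l + 2*b*l^2 - l^3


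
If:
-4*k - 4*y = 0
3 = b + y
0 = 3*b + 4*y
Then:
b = 12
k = 9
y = -9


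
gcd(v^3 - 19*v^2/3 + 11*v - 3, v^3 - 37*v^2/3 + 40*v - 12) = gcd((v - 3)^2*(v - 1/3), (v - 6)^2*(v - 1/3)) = v - 1/3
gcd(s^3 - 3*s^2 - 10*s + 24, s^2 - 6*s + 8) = s^2 - 6*s + 8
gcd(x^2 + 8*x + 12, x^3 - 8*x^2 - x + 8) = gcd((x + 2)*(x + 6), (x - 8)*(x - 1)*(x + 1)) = 1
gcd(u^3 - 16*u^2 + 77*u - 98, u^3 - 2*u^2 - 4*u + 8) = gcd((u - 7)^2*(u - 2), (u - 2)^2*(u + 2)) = u - 2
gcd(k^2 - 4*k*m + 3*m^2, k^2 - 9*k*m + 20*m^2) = 1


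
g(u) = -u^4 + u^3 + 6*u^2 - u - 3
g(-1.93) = 0.22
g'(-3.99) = 252.97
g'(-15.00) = 13994.00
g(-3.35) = -95.85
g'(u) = -4*u^3 + 3*u^2 + 12*u - 1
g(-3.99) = -220.46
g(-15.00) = -52638.00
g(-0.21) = -2.54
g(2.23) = 10.97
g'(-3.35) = 142.85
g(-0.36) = -1.93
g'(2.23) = -3.68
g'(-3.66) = 191.38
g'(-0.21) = -3.35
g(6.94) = -1706.44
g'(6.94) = -1110.25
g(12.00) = -18159.00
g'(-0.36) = -4.74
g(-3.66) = -147.44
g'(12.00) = -6337.00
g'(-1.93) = 15.77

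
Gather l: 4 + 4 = 8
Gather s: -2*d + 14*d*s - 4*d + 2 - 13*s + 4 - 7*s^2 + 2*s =-6*d - 7*s^2 + s*(14*d - 11) + 6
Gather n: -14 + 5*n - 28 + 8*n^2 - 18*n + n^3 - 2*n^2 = n^3 + 6*n^2 - 13*n - 42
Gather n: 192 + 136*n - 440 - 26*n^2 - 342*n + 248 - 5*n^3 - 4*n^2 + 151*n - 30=-5*n^3 - 30*n^2 - 55*n - 30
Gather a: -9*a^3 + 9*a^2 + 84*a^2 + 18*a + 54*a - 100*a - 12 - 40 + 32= -9*a^3 + 93*a^2 - 28*a - 20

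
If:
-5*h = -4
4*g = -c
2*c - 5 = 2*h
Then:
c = 33/10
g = -33/40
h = 4/5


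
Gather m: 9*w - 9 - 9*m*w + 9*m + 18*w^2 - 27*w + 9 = m*(9 - 9*w) + 18*w^2 - 18*w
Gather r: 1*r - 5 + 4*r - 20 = 5*r - 25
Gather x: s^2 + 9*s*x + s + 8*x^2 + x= s^2 + s + 8*x^2 + x*(9*s + 1)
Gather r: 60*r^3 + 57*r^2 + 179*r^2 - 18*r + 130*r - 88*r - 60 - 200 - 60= 60*r^3 + 236*r^2 + 24*r - 320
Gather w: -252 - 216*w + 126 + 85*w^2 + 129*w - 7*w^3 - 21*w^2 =-7*w^3 + 64*w^2 - 87*w - 126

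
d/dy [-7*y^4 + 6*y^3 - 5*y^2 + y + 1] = -28*y^3 + 18*y^2 - 10*y + 1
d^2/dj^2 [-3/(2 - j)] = 6/(j - 2)^3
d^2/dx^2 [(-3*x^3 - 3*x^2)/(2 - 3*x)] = 6*(9*x^3 - 18*x^2 + 12*x + 4)/(27*x^3 - 54*x^2 + 36*x - 8)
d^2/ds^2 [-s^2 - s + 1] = -2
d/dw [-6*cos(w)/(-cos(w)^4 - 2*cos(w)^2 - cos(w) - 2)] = 6*(3*sin(w)^4 - 8*sin(w)^2 + 3)*sin(w)/((-sin(w)^2 + cos(w) + 2)^2*(sin(w)^2 + cos(w) - 3)^2)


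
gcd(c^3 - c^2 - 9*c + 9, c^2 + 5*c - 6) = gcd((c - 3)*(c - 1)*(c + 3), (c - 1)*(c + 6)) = c - 1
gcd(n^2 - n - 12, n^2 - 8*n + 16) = n - 4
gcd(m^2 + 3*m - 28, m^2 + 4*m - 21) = m + 7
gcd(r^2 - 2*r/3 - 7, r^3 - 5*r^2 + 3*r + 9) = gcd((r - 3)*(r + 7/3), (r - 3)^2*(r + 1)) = r - 3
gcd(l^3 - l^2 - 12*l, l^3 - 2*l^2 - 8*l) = l^2 - 4*l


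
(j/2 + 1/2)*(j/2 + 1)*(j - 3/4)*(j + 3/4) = j^4/4 + 3*j^3/4 + 23*j^2/64 - 27*j/64 - 9/32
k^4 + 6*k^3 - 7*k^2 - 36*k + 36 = (k - 2)*(k - 1)*(k + 3)*(k + 6)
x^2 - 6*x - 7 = (x - 7)*(x + 1)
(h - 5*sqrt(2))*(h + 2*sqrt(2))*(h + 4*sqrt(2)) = h^3 + sqrt(2)*h^2 - 44*h - 80*sqrt(2)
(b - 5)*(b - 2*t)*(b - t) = b^3 - 3*b^2*t - 5*b^2 + 2*b*t^2 + 15*b*t - 10*t^2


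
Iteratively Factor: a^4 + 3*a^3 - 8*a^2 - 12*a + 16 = (a + 2)*(a^3 + a^2 - 10*a + 8) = (a + 2)*(a + 4)*(a^2 - 3*a + 2) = (a - 2)*(a + 2)*(a + 4)*(a - 1)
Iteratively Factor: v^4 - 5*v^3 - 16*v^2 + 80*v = (v)*(v^3 - 5*v^2 - 16*v + 80) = v*(v - 5)*(v^2 - 16) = v*(v - 5)*(v + 4)*(v - 4)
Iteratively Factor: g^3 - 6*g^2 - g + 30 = (g - 3)*(g^2 - 3*g - 10) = (g - 3)*(g + 2)*(g - 5)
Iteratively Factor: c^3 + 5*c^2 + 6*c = (c)*(c^2 + 5*c + 6) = c*(c + 2)*(c + 3)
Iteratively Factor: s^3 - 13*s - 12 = (s + 1)*(s^2 - s - 12) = (s + 1)*(s + 3)*(s - 4)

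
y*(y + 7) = y^2 + 7*y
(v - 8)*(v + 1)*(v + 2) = v^3 - 5*v^2 - 22*v - 16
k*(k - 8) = k^2 - 8*k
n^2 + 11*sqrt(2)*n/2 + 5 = (n + sqrt(2)/2)*(n + 5*sqrt(2))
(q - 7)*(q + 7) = q^2 - 49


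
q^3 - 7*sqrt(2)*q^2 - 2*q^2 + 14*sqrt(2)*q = q*(q - 2)*(q - 7*sqrt(2))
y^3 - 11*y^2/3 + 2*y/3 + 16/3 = (y - 8/3)*(y - 2)*(y + 1)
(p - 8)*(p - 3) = p^2 - 11*p + 24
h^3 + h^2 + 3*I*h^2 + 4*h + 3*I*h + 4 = (h + 1)*(h - I)*(h + 4*I)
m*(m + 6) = m^2 + 6*m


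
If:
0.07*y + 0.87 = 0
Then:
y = -12.43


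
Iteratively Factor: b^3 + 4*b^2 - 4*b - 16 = (b - 2)*(b^2 + 6*b + 8) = (b - 2)*(b + 2)*(b + 4)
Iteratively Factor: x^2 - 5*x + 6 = (x - 3)*(x - 2)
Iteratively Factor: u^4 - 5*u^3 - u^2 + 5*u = (u - 1)*(u^3 - 4*u^2 - 5*u) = (u - 1)*(u + 1)*(u^2 - 5*u) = u*(u - 1)*(u + 1)*(u - 5)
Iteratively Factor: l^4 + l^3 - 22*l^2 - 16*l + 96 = (l + 3)*(l^3 - 2*l^2 - 16*l + 32) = (l - 4)*(l + 3)*(l^2 + 2*l - 8) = (l - 4)*(l - 2)*(l + 3)*(l + 4)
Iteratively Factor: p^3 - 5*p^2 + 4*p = (p - 1)*(p^2 - 4*p) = p*(p - 1)*(p - 4)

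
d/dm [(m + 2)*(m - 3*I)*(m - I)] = 3*m^2 + m*(4 - 8*I) - 3 - 8*I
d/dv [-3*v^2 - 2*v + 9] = -6*v - 2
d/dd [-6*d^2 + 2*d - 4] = 2 - 12*d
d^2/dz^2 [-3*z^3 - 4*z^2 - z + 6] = -18*z - 8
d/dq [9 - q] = -1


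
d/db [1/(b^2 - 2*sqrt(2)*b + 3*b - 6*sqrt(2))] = (-2*b - 3 + 2*sqrt(2))/(b^2 - 2*sqrt(2)*b + 3*b - 6*sqrt(2))^2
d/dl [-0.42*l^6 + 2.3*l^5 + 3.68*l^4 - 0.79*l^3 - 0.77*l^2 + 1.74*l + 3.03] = -2.52*l^5 + 11.5*l^4 + 14.72*l^3 - 2.37*l^2 - 1.54*l + 1.74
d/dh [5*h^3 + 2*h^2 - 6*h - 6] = 15*h^2 + 4*h - 6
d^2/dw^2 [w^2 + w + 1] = 2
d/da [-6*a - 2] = -6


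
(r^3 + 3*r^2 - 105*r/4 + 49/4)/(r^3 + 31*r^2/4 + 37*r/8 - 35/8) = 2*(2*r - 7)/(4*r + 5)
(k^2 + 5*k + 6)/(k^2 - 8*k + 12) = (k^2 + 5*k + 6)/(k^2 - 8*k + 12)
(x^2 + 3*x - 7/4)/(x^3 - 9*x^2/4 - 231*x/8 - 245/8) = 2*(2*x - 1)/(4*x^2 - 23*x - 35)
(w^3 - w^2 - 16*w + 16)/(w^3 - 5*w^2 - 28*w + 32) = (w - 4)/(w - 8)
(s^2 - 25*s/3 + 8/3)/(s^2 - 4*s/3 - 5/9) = 3*(-3*s^2 + 25*s - 8)/(-9*s^2 + 12*s + 5)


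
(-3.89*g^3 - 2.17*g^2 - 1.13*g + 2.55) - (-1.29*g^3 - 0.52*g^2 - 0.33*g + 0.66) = -2.6*g^3 - 1.65*g^2 - 0.8*g + 1.89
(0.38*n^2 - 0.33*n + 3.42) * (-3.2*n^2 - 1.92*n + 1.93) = -1.216*n^4 + 0.3264*n^3 - 9.577*n^2 - 7.2033*n + 6.6006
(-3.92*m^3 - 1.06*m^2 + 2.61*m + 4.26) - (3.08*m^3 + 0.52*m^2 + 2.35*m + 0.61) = -7.0*m^3 - 1.58*m^2 + 0.26*m + 3.65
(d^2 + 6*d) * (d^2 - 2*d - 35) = d^4 + 4*d^3 - 47*d^2 - 210*d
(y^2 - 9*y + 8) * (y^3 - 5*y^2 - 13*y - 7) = y^5 - 14*y^4 + 40*y^3 + 70*y^2 - 41*y - 56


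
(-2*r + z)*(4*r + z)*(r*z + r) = -8*r^3*z - 8*r^3 + 2*r^2*z^2 + 2*r^2*z + r*z^3 + r*z^2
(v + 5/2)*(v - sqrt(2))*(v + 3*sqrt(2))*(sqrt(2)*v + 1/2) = sqrt(2)*v^4 + 5*sqrt(2)*v^3/2 + 9*v^3/2 - 5*sqrt(2)*v^2 + 45*v^2/4 - 25*sqrt(2)*v/2 - 3*v - 15/2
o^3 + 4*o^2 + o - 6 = (o - 1)*(o + 2)*(o + 3)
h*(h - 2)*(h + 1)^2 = h^4 - 3*h^2 - 2*h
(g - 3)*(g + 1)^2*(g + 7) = g^4 + 6*g^3 - 12*g^2 - 38*g - 21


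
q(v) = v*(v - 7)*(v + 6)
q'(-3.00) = -9.00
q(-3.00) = 90.00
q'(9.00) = 183.00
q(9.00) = 270.00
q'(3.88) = -4.60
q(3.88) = -119.60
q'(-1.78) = -28.93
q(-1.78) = 65.95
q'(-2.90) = -10.97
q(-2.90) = 89.00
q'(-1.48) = -32.47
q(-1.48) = 56.73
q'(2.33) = -30.37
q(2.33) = -90.64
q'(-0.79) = -38.55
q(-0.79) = 32.06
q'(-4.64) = 31.87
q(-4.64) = 73.45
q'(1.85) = -35.43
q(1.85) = -74.79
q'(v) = v*(v - 7) + v*(v + 6) + (v - 7)*(v + 6) = 3*v^2 - 2*v - 42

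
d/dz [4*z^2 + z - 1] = 8*z + 1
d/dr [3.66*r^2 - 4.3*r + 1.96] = 7.32*r - 4.3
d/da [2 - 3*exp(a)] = -3*exp(a)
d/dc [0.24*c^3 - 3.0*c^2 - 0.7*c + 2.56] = 0.72*c^2 - 6.0*c - 0.7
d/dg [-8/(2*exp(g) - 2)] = sinh(g/2)^(-2)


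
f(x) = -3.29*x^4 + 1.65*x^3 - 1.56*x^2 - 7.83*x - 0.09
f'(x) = -13.16*x^3 + 4.95*x^2 - 3.12*x - 7.83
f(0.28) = -2.39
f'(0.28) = -8.60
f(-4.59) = -1616.89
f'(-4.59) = 1383.38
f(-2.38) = -118.10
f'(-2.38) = 205.05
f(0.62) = -5.64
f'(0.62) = -11.00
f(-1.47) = -12.55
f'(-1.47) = 49.26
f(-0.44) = 2.79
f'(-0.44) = -4.38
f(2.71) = -177.38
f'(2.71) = -241.85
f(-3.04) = -318.05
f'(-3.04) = 417.12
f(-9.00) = -22844.52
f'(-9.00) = 10014.84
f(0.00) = -0.09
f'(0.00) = -7.83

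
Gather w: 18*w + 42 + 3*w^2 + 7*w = 3*w^2 + 25*w + 42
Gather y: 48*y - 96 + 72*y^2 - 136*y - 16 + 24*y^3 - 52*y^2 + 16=24*y^3 + 20*y^2 - 88*y - 96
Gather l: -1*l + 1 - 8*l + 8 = 9 - 9*l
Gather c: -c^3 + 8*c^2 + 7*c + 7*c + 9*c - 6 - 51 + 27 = -c^3 + 8*c^2 + 23*c - 30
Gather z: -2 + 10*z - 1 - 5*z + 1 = 5*z - 2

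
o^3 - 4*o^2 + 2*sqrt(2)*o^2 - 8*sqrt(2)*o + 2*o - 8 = (o - 4)*(o + sqrt(2))^2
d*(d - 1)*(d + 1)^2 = d^4 + d^3 - d^2 - d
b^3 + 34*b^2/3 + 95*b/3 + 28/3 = (b + 1/3)*(b + 4)*(b + 7)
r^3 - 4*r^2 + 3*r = r*(r - 3)*(r - 1)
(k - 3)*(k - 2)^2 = k^3 - 7*k^2 + 16*k - 12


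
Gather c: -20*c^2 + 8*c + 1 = -20*c^2 + 8*c + 1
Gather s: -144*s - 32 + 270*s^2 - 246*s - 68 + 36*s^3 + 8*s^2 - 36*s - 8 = 36*s^3 + 278*s^2 - 426*s - 108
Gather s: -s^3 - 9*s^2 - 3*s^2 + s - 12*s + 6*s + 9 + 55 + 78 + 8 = -s^3 - 12*s^2 - 5*s + 150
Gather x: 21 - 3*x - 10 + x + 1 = 12 - 2*x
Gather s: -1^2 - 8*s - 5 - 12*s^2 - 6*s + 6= -12*s^2 - 14*s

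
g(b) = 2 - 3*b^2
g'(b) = -6*b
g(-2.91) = -23.40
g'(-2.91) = 17.46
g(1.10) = -1.63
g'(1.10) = -6.60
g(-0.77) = 0.22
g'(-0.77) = 4.62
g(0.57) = 1.03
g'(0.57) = -3.42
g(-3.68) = -38.63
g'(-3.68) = 22.08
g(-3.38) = -32.27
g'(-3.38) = 20.28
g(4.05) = -47.21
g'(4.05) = -24.30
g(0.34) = 1.65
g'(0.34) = -2.04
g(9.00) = -241.00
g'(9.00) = -54.00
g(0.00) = 2.00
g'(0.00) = 0.00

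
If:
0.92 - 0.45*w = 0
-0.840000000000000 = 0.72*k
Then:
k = -1.17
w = 2.04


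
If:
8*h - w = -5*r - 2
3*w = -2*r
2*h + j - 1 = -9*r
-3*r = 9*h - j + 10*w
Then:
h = 49/59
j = 771/59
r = -90/59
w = 60/59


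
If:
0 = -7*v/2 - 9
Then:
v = -18/7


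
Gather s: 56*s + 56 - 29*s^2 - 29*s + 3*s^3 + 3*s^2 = 3*s^3 - 26*s^2 + 27*s + 56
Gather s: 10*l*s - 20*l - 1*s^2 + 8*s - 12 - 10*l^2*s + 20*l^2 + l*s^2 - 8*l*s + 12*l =20*l^2 - 8*l + s^2*(l - 1) + s*(-10*l^2 + 2*l + 8) - 12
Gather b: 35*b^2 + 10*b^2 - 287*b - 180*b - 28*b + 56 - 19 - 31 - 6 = 45*b^2 - 495*b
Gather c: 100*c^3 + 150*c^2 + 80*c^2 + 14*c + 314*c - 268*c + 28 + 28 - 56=100*c^3 + 230*c^2 + 60*c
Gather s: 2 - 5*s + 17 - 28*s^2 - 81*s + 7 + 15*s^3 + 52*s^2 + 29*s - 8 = 15*s^3 + 24*s^2 - 57*s + 18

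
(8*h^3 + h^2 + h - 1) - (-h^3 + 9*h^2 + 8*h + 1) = 9*h^3 - 8*h^2 - 7*h - 2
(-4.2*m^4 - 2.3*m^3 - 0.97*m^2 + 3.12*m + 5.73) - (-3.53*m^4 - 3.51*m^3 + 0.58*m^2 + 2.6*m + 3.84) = -0.67*m^4 + 1.21*m^3 - 1.55*m^2 + 0.52*m + 1.89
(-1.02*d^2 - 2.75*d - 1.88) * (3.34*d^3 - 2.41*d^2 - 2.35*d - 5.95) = -3.4068*d^5 - 6.7268*d^4 + 2.7453*d^3 + 17.0623*d^2 + 20.7805*d + 11.186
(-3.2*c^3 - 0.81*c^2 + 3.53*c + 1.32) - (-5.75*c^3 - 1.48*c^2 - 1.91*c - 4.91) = 2.55*c^3 + 0.67*c^2 + 5.44*c + 6.23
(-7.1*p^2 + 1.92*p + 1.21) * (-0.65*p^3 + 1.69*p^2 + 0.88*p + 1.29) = 4.615*p^5 - 13.247*p^4 - 3.7897*p^3 - 5.4245*p^2 + 3.5416*p + 1.5609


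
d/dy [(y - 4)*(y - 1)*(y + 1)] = 3*y^2 - 8*y - 1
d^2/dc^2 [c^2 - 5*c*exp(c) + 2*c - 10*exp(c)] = -5*c*exp(c) - 20*exp(c) + 2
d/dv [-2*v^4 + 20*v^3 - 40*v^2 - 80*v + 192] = -8*v^3 + 60*v^2 - 80*v - 80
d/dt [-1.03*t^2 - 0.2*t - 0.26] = -2.06*t - 0.2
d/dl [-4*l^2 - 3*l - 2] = -8*l - 3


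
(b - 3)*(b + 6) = b^2 + 3*b - 18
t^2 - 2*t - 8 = (t - 4)*(t + 2)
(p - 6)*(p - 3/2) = p^2 - 15*p/2 + 9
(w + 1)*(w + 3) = w^2 + 4*w + 3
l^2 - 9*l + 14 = (l - 7)*(l - 2)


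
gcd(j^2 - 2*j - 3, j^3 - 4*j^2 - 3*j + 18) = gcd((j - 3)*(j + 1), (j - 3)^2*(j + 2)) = j - 3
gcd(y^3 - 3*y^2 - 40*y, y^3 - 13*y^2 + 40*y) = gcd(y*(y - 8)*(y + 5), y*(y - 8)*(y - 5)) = y^2 - 8*y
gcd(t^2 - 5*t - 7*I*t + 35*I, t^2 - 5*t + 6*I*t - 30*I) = t - 5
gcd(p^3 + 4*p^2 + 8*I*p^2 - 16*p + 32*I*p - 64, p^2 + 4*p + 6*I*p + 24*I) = p + 4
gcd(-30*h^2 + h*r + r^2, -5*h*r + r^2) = -5*h + r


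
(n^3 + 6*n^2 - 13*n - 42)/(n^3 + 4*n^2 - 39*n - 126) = (n^2 - n - 6)/(n^2 - 3*n - 18)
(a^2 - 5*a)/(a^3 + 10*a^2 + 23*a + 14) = a*(a - 5)/(a^3 + 10*a^2 + 23*a + 14)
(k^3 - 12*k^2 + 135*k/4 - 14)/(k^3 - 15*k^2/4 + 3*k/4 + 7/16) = 4*(k - 8)/(4*k + 1)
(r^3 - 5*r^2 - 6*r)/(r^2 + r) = r - 6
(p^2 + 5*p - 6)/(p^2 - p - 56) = (-p^2 - 5*p + 6)/(-p^2 + p + 56)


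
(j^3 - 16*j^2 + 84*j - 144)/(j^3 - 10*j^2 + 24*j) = (j - 6)/j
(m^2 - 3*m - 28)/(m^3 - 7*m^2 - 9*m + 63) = (m + 4)/(m^2 - 9)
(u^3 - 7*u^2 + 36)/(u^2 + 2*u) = u - 9 + 18/u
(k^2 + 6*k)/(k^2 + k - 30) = k/(k - 5)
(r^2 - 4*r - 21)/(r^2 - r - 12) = (r - 7)/(r - 4)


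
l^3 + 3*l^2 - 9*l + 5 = (l - 1)^2*(l + 5)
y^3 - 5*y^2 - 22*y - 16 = (y - 8)*(y + 1)*(y + 2)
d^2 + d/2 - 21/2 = (d - 3)*(d + 7/2)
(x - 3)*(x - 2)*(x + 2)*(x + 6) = x^4 + 3*x^3 - 22*x^2 - 12*x + 72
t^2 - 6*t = t*(t - 6)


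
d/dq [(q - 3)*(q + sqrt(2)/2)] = 2*q - 3 + sqrt(2)/2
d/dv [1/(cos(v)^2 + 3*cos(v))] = (2*cos(v) + 3)*sin(v)/((cos(v) + 3)^2*cos(v)^2)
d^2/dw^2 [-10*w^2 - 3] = -20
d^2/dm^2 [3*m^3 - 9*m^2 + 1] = 18*m - 18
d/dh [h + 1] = 1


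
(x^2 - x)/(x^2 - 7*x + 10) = x*(x - 1)/(x^2 - 7*x + 10)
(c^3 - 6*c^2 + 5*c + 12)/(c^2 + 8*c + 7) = (c^2 - 7*c + 12)/(c + 7)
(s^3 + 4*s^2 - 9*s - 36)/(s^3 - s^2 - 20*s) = (s^2 - 9)/(s*(s - 5))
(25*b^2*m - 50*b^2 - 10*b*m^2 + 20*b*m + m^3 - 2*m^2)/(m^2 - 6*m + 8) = (25*b^2 - 10*b*m + m^2)/(m - 4)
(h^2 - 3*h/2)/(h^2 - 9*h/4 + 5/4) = 2*h*(2*h - 3)/(4*h^2 - 9*h + 5)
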